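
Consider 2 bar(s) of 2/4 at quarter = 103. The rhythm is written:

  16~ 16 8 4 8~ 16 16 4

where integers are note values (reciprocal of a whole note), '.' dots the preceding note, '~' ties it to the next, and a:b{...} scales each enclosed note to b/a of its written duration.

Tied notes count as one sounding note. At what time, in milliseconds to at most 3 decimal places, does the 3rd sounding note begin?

note 3 onset = 1b = 582.524ms

1. 0.0ms @ 0 + 291.262ms (1/2)
2. 291.262ms @ 1/2 + 291.262ms (1/2)
3. 582.524ms @ 1 + 582.524ms (1)
4. 1165.049ms @ 2 + 436.893ms (3/4)
5. 1601.942ms @ 11/4 + 145.631ms (1/4)
6. 1747.573ms @ 3 + 582.524ms (1)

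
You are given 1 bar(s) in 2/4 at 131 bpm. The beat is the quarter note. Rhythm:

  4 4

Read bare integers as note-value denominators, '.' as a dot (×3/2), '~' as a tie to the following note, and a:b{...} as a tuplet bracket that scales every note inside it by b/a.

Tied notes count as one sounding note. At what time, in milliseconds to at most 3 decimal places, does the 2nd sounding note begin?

note 2 onset = 1b = 458.015ms

1. 0.0ms @ 0 + 458.015ms (1)
2. 458.015ms @ 1 + 458.015ms (1)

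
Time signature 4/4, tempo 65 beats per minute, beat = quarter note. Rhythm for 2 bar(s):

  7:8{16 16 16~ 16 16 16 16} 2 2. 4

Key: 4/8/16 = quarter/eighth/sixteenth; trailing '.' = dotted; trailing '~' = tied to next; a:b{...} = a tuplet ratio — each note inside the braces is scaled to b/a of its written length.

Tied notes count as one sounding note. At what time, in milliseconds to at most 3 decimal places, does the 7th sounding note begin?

1. 0.0ms @ 0 + 263.736ms (2/7)
2. 263.736ms @ 2/7 + 263.736ms (2/7)
3. 527.473ms @ 4/7 + 527.473ms (4/7)
4. 1054.945ms @ 8/7 + 263.736ms (2/7)
5. 1318.681ms @ 10/7 + 263.736ms (2/7)
6. 1582.418ms @ 12/7 + 263.736ms (2/7)
7. 1846.154ms @ 2 + 1846.154ms (2)
8. 3692.308ms @ 4 + 2769.231ms (3)
9. 6461.538ms @ 7 + 923.077ms (1)

note 7 onset = 2b = 1846.154ms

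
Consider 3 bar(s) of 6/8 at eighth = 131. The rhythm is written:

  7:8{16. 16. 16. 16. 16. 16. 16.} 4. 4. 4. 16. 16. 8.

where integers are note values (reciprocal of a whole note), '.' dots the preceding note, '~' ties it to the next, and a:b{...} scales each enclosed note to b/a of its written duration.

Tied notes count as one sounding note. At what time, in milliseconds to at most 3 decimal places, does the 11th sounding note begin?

note 11 onset = 15b = 6870.229ms

1. 0.0ms @ 0 + 392.585ms (6/7)
2. 392.585ms @ 6/7 + 392.585ms (6/7)
3. 785.169ms @ 12/7 + 392.585ms (6/7)
4. 1177.754ms @ 18/7 + 392.585ms (6/7)
5. 1570.338ms @ 24/7 + 392.585ms (6/7)
6. 1962.923ms @ 30/7 + 392.585ms (6/7)
7. 2355.507ms @ 36/7 + 392.585ms (6/7)
8. 2748.092ms @ 6 + 1374.046ms (3)
9. 4122.137ms @ 9 + 1374.046ms (3)
10. 5496.183ms @ 12 + 1374.046ms (3)
11. 6870.229ms @ 15 + 343.511ms (3/4)
12. 7213.74ms @ 63/4 + 343.511ms (3/4)
13. 7557.252ms @ 33/2 + 687.023ms (3/2)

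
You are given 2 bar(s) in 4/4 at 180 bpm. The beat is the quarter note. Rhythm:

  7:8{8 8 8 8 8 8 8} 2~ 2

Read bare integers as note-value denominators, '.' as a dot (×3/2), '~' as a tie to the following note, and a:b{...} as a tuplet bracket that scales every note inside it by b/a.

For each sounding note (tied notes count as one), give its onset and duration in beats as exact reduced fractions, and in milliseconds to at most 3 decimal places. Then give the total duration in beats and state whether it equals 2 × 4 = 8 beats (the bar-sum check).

1) 0.0ms=0b +190.476ms=4/7b
2) 190.476ms=4/7b +190.476ms=4/7b
3) 380.952ms=8/7b +190.476ms=4/7b
4) 571.429ms=12/7b +190.476ms=4/7b
5) 761.905ms=16/7b +190.476ms=4/7b
6) 952.381ms=20/7b +190.476ms=4/7b
7) 1142.857ms=24/7b +190.476ms=4/7b
8) 1333.333ms=4b +1333.333ms=4b
Σ=8b of 8 (180bpm 4/4) — PASS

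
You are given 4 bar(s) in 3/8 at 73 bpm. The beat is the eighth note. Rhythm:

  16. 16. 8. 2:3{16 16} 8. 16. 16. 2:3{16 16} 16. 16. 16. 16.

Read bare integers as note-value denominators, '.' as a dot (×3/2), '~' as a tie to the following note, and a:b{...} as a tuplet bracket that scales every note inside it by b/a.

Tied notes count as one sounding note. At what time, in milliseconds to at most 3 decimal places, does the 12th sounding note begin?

1. 0.0ms @ 0 + 616.438ms (3/4)
2. 616.438ms @ 3/4 + 616.438ms (3/4)
3. 1232.877ms @ 3/2 + 1232.877ms (3/2)
4. 2465.753ms @ 3 + 616.438ms (3/4)
5. 3082.192ms @ 15/4 + 616.438ms (3/4)
6. 3698.63ms @ 9/2 + 1232.877ms (3/2)
7. 4931.507ms @ 6 + 616.438ms (3/4)
8. 5547.945ms @ 27/4 + 616.438ms (3/4)
9. 6164.384ms @ 15/2 + 616.438ms (3/4)
10. 6780.822ms @ 33/4 + 616.438ms (3/4)
11. 7397.26ms @ 9 + 616.438ms (3/4)
12. 8013.699ms @ 39/4 + 616.438ms (3/4)
13. 8630.137ms @ 21/2 + 616.438ms (3/4)
14. 9246.575ms @ 45/4 + 616.438ms (3/4)

note 12 onset = 39/4b = 8013.699ms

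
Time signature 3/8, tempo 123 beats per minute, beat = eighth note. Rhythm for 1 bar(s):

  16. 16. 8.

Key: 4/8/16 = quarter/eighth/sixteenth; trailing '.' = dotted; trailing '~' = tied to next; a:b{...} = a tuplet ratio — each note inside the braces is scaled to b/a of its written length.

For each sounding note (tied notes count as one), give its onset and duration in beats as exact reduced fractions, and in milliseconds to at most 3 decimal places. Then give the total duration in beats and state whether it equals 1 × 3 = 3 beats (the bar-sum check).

1) 0.0ms=0b +365.854ms=3/4b
2) 365.854ms=3/4b +365.854ms=3/4b
3) 731.707ms=3/2b +731.707ms=3/2b
Σ=3b of 3 (123bpm 3/8) — PASS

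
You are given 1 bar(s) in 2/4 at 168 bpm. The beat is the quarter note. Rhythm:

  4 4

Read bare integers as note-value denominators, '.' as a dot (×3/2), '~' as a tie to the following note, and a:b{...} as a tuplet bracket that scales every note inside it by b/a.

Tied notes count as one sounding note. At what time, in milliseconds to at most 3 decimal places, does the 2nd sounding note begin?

note 2 onset = 1b = 357.143ms

1. 0.0ms @ 0 + 357.143ms (1)
2. 357.143ms @ 1 + 357.143ms (1)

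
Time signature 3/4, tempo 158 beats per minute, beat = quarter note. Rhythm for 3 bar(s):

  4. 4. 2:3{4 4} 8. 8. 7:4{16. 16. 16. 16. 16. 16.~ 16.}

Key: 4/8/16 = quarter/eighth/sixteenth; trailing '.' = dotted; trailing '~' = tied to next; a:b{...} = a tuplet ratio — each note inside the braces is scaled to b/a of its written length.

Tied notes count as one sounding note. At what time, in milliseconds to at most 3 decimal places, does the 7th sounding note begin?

note 7 onset = 15/2b = 2848.101ms

1. 0.0ms @ 0 + 569.62ms (3/2)
2. 569.62ms @ 3/2 + 569.62ms (3/2)
3. 1139.241ms @ 3 + 569.62ms (3/2)
4. 1708.861ms @ 9/2 + 569.62ms (3/2)
5. 2278.481ms @ 6 + 284.81ms (3/4)
6. 2563.291ms @ 27/4 + 284.81ms (3/4)
7. 2848.101ms @ 15/2 + 81.374ms (3/14)
8. 2929.476ms @ 54/7 + 81.374ms (3/14)
9. 3010.85ms @ 111/14 + 81.374ms (3/14)
10. 3092.224ms @ 57/7 + 81.374ms (3/14)
11. 3173.599ms @ 117/14 + 81.374ms (3/14)
12. 3254.973ms @ 60/7 + 162.749ms (3/7)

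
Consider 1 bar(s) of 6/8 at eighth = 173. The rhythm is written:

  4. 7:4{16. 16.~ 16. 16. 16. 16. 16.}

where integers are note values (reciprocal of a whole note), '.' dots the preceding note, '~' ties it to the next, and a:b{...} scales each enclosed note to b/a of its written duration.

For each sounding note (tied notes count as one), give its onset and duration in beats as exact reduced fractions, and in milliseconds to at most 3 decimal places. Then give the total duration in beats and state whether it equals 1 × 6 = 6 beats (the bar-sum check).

1) 0.0ms=0b +1040.462ms=3b
2) 1040.462ms=3b +148.637ms=3/7b
3) 1189.1ms=24/7b +297.275ms=6/7b
4) 1486.375ms=30/7b +148.637ms=3/7b
5) 1635.012ms=33/7b +148.637ms=3/7b
6) 1783.65ms=36/7b +148.637ms=3/7b
7) 1932.287ms=39/7b +148.637ms=3/7b
Σ=6b of 6 (173bpm 6/8) — PASS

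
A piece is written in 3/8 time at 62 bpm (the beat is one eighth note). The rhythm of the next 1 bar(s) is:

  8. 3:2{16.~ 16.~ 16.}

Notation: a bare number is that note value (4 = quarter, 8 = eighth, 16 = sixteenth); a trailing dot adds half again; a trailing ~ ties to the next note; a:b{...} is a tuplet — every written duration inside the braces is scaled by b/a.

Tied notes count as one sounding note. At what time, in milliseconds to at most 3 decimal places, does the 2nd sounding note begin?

1. 0.0ms @ 0 + 1451.613ms (3/2)
2. 1451.613ms @ 3/2 + 1451.613ms (3/2)

note 2 onset = 3/2b = 1451.613ms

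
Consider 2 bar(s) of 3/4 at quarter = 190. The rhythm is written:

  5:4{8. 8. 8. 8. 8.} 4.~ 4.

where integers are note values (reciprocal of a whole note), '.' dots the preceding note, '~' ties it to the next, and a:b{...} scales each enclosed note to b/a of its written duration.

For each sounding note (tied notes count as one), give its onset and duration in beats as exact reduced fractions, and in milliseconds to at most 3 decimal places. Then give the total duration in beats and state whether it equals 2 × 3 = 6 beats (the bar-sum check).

1) 0.0ms=0b +189.474ms=3/5b
2) 189.474ms=3/5b +189.474ms=3/5b
3) 378.947ms=6/5b +189.474ms=3/5b
4) 568.421ms=9/5b +189.474ms=3/5b
5) 757.895ms=12/5b +189.474ms=3/5b
6) 947.368ms=3b +947.368ms=3b
Σ=6b of 6 (190bpm 3/4) — PASS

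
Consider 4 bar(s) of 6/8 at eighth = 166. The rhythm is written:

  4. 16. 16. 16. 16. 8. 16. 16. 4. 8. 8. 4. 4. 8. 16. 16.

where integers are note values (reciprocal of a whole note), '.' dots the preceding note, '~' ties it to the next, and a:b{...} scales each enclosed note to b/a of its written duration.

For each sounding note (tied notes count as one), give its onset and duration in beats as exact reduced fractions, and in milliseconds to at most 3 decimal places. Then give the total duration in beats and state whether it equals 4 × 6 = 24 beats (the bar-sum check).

1) 0.0ms=0b +1084.337ms=3b
2) 1084.337ms=3b +271.084ms=3/4b
3) 1355.422ms=15/4b +271.084ms=3/4b
4) 1626.506ms=9/2b +271.084ms=3/4b
5) 1897.59ms=21/4b +271.084ms=3/4b
6) 2168.675ms=6b +542.169ms=3/2b
7) 2710.843ms=15/2b +271.084ms=3/4b
8) 2981.928ms=33/4b +271.084ms=3/4b
9) 3253.012ms=9b +1084.337ms=3b
10) 4337.349ms=12b +542.169ms=3/2b
11) 4879.518ms=27/2b +542.169ms=3/2b
12) 5421.687ms=15b +1084.337ms=3b
13) 6506.024ms=18b +1084.337ms=3b
14) 7590.361ms=21b +542.169ms=3/2b
15) 8132.53ms=45/2b +271.084ms=3/4b
16) 8403.614ms=93/4b +271.084ms=3/4b
Σ=24b of 24 (166bpm 6/8) — PASS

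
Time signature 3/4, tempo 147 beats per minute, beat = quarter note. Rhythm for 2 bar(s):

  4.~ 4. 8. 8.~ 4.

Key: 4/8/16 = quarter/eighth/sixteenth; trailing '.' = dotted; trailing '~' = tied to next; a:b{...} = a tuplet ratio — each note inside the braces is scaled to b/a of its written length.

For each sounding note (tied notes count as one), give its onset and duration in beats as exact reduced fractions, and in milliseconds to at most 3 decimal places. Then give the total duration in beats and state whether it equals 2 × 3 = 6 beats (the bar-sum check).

1) 0.0ms=0b +1224.49ms=3b
2) 1224.49ms=3b +306.122ms=3/4b
3) 1530.612ms=15/4b +918.367ms=9/4b
Σ=6b of 6 (147bpm 3/4) — PASS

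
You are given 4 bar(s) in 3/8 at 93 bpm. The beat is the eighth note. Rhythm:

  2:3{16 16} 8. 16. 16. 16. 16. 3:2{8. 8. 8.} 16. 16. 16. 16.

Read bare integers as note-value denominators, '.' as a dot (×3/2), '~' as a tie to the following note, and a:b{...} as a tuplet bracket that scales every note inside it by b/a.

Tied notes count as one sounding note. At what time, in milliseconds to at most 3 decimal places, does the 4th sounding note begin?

1. 0.0ms @ 0 + 483.871ms (3/4)
2. 483.871ms @ 3/4 + 483.871ms (3/4)
3. 967.742ms @ 3/2 + 967.742ms (3/2)
4. 1935.484ms @ 3 + 483.871ms (3/4)
5. 2419.355ms @ 15/4 + 483.871ms (3/4)
6. 2903.226ms @ 9/2 + 483.871ms (3/4)
7. 3387.097ms @ 21/4 + 483.871ms (3/4)
8. 3870.968ms @ 6 + 645.161ms (1)
9. 4516.129ms @ 7 + 645.161ms (1)
10. 5161.29ms @ 8 + 645.161ms (1)
11. 5806.452ms @ 9 + 483.871ms (3/4)
12. 6290.323ms @ 39/4 + 483.871ms (3/4)
13. 6774.194ms @ 21/2 + 483.871ms (3/4)
14. 7258.065ms @ 45/4 + 483.871ms (3/4)

note 4 onset = 3b = 1935.484ms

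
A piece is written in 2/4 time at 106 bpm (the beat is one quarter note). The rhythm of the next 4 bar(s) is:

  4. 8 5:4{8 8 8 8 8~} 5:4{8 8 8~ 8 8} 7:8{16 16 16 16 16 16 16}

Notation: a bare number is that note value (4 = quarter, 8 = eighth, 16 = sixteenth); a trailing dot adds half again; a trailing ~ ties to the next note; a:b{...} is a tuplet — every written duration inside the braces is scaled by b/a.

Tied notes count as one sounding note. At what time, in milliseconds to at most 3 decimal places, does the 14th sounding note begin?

1. 0.0ms @ 0 + 849.057ms (3/2)
2. 849.057ms @ 3/2 + 283.019ms (1/2)
3. 1132.075ms @ 2 + 226.415ms (2/5)
4. 1358.491ms @ 12/5 + 226.415ms (2/5)
5. 1584.906ms @ 14/5 + 226.415ms (2/5)
6. 1811.321ms @ 16/5 + 226.415ms (2/5)
7. 2037.736ms @ 18/5 + 452.83ms (4/5)
8. 2490.566ms @ 22/5 + 226.415ms (2/5)
9. 2716.981ms @ 24/5 + 452.83ms (4/5)
10. 3169.811ms @ 28/5 + 226.415ms (2/5)
11. 3396.226ms @ 6 + 161.725ms (2/7)
12. 3557.951ms @ 44/7 + 161.725ms (2/7)
13. 3719.677ms @ 46/7 + 161.725ms (2/7)
14. 3881.402ms @ 48/7 + 161.725ms (2/7)
15. 4043.127ms @ 50/7 + 161.725ms (2/7)
16. 4204.852ms @ 52/7 + 161.725ms (2/7)
17. 4366.577ms @ 54/7 + 161.725ms (2/7)

note 14 onset = 48/7b = 3881.402ms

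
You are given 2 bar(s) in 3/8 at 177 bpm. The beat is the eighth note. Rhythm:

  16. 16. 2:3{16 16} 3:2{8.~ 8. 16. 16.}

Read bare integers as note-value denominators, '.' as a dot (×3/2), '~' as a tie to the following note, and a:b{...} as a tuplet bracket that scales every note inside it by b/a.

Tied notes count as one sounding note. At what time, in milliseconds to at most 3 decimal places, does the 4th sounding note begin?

1. 0.0ms @ 0 + 254.237ms (3/4)
2. 254.237ms @ 3/4 + 254.237ms (3/4)
3. 508.475ms @ 3/2 + 254.237ms (3/4)
4. 762.712ms @ 9/4 + 254.237ms (3/4)
5. 1016.949ms @ 3 + 677.966ms (2)
6. 1694.915ms @ 5 + 169.492ms (1/2)
7. 1864.407ms @ 11/2 + 169.492ms (1/2)

note 4 onset = 9/4b = 762.712ms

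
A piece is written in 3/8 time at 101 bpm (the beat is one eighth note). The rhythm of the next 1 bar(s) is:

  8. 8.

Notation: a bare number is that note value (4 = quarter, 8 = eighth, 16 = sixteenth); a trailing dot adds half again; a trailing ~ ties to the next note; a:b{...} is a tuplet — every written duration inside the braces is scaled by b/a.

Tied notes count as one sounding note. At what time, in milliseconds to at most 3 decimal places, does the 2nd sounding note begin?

note 2 onset = 3/2b = 891.089ms

1. 0.0ms @ 0 + 891.089ms (3/2)
2. 891.089ms @ 3/2 + 891.089ms (3/2)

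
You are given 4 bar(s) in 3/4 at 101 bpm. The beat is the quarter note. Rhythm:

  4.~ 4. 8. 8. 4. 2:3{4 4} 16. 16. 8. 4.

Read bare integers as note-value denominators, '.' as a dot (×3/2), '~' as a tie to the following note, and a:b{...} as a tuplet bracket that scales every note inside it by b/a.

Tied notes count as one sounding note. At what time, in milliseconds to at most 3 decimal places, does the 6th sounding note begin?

note 6 onset = 15/2b = 4455.446ms

1. 0.0ms @ 0 + 1782.178ms (3)
2. 1782.178ms @ 3 + 445.545ms (3/4)
3. 2227.723ms @ 15/4 + 445.545ms (3/4)
4. 2673.267ms @ 9/2 + 891.089ms (3/2)
5. 3564.356ms @ 6 + 891.089ms (3/2)
6. 4455.446ms @ 15/2 + 891.089ms (3/2)
7. 5346.535ms @ 9 + 222.772ms (3/8)
8. 5569.307ms @ 75/8 + 222.772ms (3/8)
9. 5792.079ms @ 39/4 + 445.545ms (3/4)
10. 6237.624ms @ 21/2 + 891.089ms (3/2)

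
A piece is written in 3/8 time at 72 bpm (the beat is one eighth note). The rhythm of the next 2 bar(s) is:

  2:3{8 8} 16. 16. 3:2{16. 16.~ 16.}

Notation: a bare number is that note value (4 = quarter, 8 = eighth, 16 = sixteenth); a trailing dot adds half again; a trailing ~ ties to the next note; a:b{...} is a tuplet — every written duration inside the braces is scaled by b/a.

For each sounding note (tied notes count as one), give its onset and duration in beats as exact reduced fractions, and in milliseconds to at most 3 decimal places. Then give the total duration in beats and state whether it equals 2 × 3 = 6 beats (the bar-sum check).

1) 0.0ms=0b +1250.0ms=3/2b
2) 1250.0ms=3/2b +1250.0ms=3/2b
3) 2500.0ms=3b +625.0ms=3/4b
4) 3125.0ms=15/4b +625.0ms=3/4b
5) 3750.0ms=9/2b +416.667ms=1/2b
6) 4166.667ms=5b +833.333ms=1b
Σ=6b of 6 (72bpm 3/8) — PASS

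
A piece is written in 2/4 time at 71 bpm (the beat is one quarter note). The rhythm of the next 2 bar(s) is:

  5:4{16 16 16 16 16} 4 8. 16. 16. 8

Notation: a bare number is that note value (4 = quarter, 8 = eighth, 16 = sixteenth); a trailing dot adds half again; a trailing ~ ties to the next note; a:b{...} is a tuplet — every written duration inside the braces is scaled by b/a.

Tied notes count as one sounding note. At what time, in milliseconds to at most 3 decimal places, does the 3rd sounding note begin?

1. 0.0ms @ 0 + 169.014ms (1/5)
2. 169.014ms @ 1/5 + 169.014ms (1/5)
3. 338.028ms @ 2/5 + 169.014ms (1/5)
4. 507.042ms @ 3/5 + 169.014ms (1/5)
5. 676.056ms @ 4/5 + 169.014ms (1/5)
6. 845.07ms @ 1 + 845.07ms (1)
7. 1690.141ms @ 2 + 633.803ms (3/4)
8. 2323.944ms @ 11/4 + 316.901ms (3/8)
9. 2640.845ms @ 25/8 + 316.901ms (3/8)
10. 2957.746ms @ 7/2 + 422.535ms (1/2)

note 3 onset = 2/5b = 338.028ms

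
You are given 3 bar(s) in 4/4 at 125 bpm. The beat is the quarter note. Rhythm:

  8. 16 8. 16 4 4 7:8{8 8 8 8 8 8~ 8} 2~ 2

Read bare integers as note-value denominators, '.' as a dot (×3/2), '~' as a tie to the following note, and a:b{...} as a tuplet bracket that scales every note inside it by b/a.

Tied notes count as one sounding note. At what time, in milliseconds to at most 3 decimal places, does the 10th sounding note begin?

note 10 onset = 40/7b = 2742.857ms

1. 0.0ms @ 0 + 360.0ms (3/4)
2. 360.0ms @ 3/4 + 120.0ms (1/4)
3. 480.0ms @ 1 + 360.0ms (3/4)
4. 840.0ms @ 7/4 + 120.0ms (1/4)
5. 960.0ms @ 2 + 480.0ms (1)
6. 1440.0ms @ 3 + 480.0ms (1)
7. 1920.0ms @ 4 + 274.286ms (4/7)
8. 2194.286ms @ 32/7 + 274.286ms (4/7)
9. 2468.571ms @ 36/7 + 274.286ms (4/7)
10. 2742.857ms @ 40/7 + 274.286ms (4/7)
11. 3017.143ms @ 44/7 + 274.286ms (4/7)
12. 3291.429ms @ 48/7 + 548.571ms (8/7)
13. 3840.0ms @ 8 + 1920.0ms (4)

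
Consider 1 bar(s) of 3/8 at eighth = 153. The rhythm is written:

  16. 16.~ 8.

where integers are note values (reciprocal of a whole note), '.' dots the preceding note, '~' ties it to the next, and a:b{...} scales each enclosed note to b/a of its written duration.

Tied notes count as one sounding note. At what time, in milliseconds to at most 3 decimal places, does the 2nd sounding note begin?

1. 0.0ms @ 0 + 294.118ms (3/4)
2. 294.118ms @ 3/4 + 882.353ms (9/4)

note 2 onset = 3/4b = 294.118ms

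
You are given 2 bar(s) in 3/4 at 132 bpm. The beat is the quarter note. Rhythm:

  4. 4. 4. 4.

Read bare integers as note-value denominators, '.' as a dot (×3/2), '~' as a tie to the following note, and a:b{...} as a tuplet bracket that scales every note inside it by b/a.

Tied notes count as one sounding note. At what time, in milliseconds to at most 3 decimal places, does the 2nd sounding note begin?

1. 0.0ms @ 0 + 681.818ms (3/2)
2. 681.818ms @ 3/2 + 681.818ms (3/2)
3. 1363.636ms @ 3 + 681.818ms (3/2)
4. 2045.455ms @ 9/2 + 681.818ms (3/2)

note 2 onset = 3/2b = 681.818ms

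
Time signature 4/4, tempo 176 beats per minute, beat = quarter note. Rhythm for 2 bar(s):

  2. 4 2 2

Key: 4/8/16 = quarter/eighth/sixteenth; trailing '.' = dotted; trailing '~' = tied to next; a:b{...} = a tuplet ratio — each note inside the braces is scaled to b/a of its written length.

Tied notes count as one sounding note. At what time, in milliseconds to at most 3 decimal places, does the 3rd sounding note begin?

note 3 onset = 4b = 1363.636ms

1. 0.0ms @ 0 + 1022.727ms (3)
2. 1022.727ms @ 3 + 340.909ms (1)
3. 1363.636ms @ 4 + 681.818ms (2)
4. 2045.455ms @ 6 + 681.818ms (2)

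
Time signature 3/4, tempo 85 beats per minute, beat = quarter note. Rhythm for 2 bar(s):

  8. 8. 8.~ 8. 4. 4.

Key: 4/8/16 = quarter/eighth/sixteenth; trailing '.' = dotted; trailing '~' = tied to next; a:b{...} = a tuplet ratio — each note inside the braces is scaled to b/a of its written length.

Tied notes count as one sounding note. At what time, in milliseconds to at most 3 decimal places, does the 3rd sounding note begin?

note 3 onset = 3/2b = 1058.824ms

1. 0.0ms @ 0 + 529.412ms (3/4)
2. 529.412ms @ 3/4 + 529.412ms (3/4)
3. 1058.824ms @ 3/2 + 1058.824ms (3/2)
4. 2117.647ms @ 3 + 1058.824ms (3/2)
5. 3176.471ms @ 9/2 + 1058.824ms (3/2)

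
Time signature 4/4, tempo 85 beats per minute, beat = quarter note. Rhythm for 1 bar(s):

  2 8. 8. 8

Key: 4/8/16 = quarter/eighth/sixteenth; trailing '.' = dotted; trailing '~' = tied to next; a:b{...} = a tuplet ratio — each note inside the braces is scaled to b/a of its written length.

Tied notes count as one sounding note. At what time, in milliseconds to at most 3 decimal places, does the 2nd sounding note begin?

note 2 onset = 2b = 1411.765ms

1. 0.0ms @ 0 + 1411.765ms (2)
2. 1411.765ms @ 2 + 529.412ms (3/4)
3. 1941.176ms @ 11/4 + 529.412ms (3/4)
4. 2470.588ms @ 7/2 + 352.941ms (1/2)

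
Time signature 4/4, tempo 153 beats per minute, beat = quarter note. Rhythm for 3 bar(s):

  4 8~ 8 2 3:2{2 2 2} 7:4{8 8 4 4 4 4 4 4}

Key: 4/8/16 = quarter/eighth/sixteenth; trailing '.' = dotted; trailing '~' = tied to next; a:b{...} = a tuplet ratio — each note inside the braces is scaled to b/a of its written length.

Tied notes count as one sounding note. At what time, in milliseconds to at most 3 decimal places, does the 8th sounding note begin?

note 8 onset = 58/7b = 3249.3ms

1. 0.0ms @ 0 + 392.157ms (1)
2. 392.157ms @ 1 + 392.157ms (1)
3. 784.314ms @ 2 + 784.314ms (2)
4. 1568.627ms @ 4 + 522.876ms (4/3)
5. 2091.503ms @ 16/3 + 522.876ms (4/3)
6. 2614.379ms @ 20/3 + 522.876ms (4/3)
7. 3137.255ms @ 8 + 112.045ms (2/7)
8. 3249.3ms @ 58/7 + 112.045ms (2/7)
9. 3361.345ms @ 60/7 + 224.09ms (4/7)
10. 3585.434ms @ 64/7 + 224.09ms (4/7)
11. 3809.524ms @ 68/7 + 224.09ms (4/7)
12. 4033.613ms @ 72/7 + 224.09ms (4/7)
13. 4257.703ms @ 76/7 + 224.09ms (4/7)
14. 4481.793ms @ 80/7 + 224.09ms (4/7)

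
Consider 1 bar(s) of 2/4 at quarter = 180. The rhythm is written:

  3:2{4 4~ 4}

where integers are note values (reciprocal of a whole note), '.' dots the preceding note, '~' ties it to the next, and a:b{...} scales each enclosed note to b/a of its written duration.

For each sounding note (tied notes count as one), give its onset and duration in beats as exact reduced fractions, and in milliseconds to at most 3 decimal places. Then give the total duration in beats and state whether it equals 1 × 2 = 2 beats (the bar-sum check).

1) 0.0ms=0b +222.222ms=2/3b
2) 222.222ms=2/3b +444.444ms=4/3b
Σ=2b of 2 (180bpm 2/4) — PASS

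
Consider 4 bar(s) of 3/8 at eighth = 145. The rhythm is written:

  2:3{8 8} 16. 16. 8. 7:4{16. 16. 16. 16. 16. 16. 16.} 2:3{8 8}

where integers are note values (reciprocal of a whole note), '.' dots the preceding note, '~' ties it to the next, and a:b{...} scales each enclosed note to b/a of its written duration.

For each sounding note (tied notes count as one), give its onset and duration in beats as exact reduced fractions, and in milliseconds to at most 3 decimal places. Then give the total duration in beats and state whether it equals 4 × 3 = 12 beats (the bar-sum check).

1) 0.0ms=0b +620.69ms=3/2b
2) 620.69ms=3/2b +620.69ms=3/2b
3) 1241.379ms=3b +310.345ms=3/4b
4) 1551.724ms=15/4b +310.345ms=3/4b
5) 1862.069ms=9/2b +620.69ms=3/2b
6) 2482.759ms=6b +177.34ms=3/7b
7) 2660.099ms=45/7b +177.34ms=3/7b
8) 2837.438ms=48/7b +177.34ms=3/7b
9) 3014.778ms=51/7b +177.34ms=3/7b
10) 3192.118ms=54/7b +177.34ms=3/7b
11) 3369.458ms=57/7b +177.34ms=3/7b
12) 3546.798ms=60/7b +177.34ms=3/7b
13) 3724.138ms=9b +620.69ms=3/2b
14) 4344.828ms=21/2b +620.69ms=3/2b
Σ=12b of 12 (145bpm 3/8) — PASS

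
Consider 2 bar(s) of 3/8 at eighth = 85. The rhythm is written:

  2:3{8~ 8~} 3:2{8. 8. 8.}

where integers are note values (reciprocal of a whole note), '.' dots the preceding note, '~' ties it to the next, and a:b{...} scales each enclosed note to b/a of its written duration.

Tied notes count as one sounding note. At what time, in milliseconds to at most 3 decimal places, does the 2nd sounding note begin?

note 2 onset = 4b = 2823.529ms

1. 0.0ms @ 0 + 2823.529ms (4)
2. 2823.529ms @ 4 + 705.882ms (1)
3. 3529.412ms @ 5 + 705.882ms (1)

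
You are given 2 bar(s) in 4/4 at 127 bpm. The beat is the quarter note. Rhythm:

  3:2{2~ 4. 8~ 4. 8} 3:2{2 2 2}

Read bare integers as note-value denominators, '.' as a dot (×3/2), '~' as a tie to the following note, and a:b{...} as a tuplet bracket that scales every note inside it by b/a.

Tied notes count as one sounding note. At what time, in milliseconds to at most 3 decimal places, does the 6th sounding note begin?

1. 0.0ms @ 0 + 1102.362ms (7/3)
2. 1102.362ms @ 7/3 + 629.921ms (4/3)
3. 1732.283ms @ 11/3 + 157.48ms (1/3)
4. 1889.764ms @ 4 + 629.921ms (4/3)
5. 2519.685ms @ 16/3 + 629.921ms (4/3)
6. 3149.606ms @ 20/3 + 629.921ms (4/3)

note 6 onset = 20/3b = 3149.606ms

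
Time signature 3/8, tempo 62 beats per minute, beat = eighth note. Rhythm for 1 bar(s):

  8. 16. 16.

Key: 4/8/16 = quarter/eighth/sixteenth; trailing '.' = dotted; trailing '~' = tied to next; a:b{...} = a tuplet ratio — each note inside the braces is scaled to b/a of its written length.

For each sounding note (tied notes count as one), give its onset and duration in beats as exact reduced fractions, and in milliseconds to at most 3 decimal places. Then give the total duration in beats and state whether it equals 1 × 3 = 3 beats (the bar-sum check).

1) 0.0ms=0b +1451.613ms=3/2b
2) 1451.613ms=3/2b +725.806ms=3/4b
3) 2177.419ms=9/4b +725.806ms=3/4b
Σ=3b of 3 (62bpm 3/8) — PASS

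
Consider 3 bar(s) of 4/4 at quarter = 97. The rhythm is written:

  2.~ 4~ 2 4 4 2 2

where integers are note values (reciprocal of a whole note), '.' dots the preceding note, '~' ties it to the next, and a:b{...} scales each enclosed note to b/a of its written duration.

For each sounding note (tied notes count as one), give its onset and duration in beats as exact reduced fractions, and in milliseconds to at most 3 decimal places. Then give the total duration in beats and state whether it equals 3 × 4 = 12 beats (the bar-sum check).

1) 0.0ms=0b +3711.34ms=6b
2) 3711.34ms=6b +618.557ms=1b
3) 4329.897ms=7b +618.557ms=1b
4) 4948.454ms=8b +1237.113ms=2b
5) 6185.567ms=10b +1237.113ms=2b
Σ=12b of 12 (97bpm 4/4) — PASS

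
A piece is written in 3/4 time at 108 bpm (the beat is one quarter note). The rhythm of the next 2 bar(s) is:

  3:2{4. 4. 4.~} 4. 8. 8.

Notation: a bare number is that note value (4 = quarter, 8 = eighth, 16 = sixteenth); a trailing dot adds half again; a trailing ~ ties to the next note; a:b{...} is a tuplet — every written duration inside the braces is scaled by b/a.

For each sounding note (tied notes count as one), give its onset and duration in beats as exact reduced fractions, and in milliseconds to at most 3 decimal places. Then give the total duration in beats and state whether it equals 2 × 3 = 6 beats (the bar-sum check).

1) 0.0ms=0b +555.556ms=1b
2) 555.556ms=1b +555.556ms=1b
3) 1111.111ms=2b +1388.889ms=5/2b
4) 2500.0ms=9/2b +416.667ms=3/4b
5) 2916.667ms=21/4b +416.667ms=3/4b
Σ=6b of 6 (108bpm 3/4) — PASS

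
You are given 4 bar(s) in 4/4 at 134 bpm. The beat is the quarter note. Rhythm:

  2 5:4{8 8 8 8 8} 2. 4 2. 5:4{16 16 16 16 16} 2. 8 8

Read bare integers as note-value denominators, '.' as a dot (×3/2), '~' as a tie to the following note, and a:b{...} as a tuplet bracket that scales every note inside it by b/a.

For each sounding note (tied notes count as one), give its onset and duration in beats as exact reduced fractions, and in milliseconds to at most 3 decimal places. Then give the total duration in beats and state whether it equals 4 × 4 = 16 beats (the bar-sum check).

1) 0.0ms=0b +895.522ms=2b
2) 895.522ms=2b +179.104ms=2/5b
3) 1074.627ms=12/5b +179.104ms=2/5b
4) 1253.731ms=14/5b +179.104ms=2/5b
5) 1432.836ms=16/5b +179.104ms=2/5b
6) 1611.94ms=18/5b +179.104ms=2/5b
7) 1791.045ms=4b +1343.284ms=3b
8) 3134.328ms=7b +447.761ms=1b
9) 3582.09ms=8b +1343.284ms=3b
10) 4925.373ms=11b +89.552ms=1/5b
11) 5014.925ms=56/5b +89.552ms=1/5b
12) 5104.478ms=57/5b +89.552ms=1/5b
13) 5194.03ms=58/5b +89.552ms=1/5b
14) 5283.582ms=59/5b +89.552ms=1/5b
15) 5373.134ms=12b +1343.284ms=3b
16) 6716.418ms=15b +223.881ms=1/2b
17) 6940.299ms=31/2b +223.881ms=1/2b
Σ=16b of 16 (134bpm 4/4) — PASS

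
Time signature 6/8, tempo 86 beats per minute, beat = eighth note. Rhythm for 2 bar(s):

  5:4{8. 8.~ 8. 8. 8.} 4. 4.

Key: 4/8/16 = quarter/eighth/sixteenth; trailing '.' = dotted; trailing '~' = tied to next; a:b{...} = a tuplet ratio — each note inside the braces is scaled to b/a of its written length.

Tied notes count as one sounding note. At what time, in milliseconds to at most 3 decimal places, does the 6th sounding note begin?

note 6 onset = 9b = 6279.07ms

1. 0.0ms @ 0 + 837.209ms (6/5)
2. 837.209ms @ 6/5 + 1674.419ms (12/5)
3. 2511.628ms @ 18/5 + 837.209ms (6/5)
4. 3348.837ms @ 24/5 + 837.209ms (6/5)
5. 4186.047ms @ 6 + 2093.023ms (3)
6. 6279.07ms @ 9 + 2093.023ms (3)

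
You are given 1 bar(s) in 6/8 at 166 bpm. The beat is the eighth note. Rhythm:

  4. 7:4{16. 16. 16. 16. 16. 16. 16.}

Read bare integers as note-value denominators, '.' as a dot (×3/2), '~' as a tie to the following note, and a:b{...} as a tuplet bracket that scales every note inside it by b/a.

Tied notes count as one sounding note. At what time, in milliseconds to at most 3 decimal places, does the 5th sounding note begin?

note 5 onset = 30/7b = 1549.053ms

1. 0.0ms @ 0 + 1084.337ms (3)
2. 1084.337ms @ 3 + 154.905ms (3/7)
3. 1239.243ms @ 24/7 + 154.905ms (3/7)
4. 1394.148ms @ 27/7 + 154.905ms (3/7)
5. 1549.053ms @ 30/7 + 154.905ms (3/7)
6. 1703.959ms @ 33/7 + 154.905ms (3/7)
7. 1858.864ms @ 36/7 + 154.905ms (3/7)
8. 2013.769ms @ 39/7 + 154.905ms (3/7)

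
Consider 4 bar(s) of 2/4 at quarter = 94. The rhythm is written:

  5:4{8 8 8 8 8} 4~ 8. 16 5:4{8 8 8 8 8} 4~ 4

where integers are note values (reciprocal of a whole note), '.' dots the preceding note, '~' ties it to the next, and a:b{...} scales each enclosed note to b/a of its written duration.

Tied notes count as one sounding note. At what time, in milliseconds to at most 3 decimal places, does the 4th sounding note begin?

note 4 onset = 6/5b = 765.957ms

1. 0.0ms @ 0 + 255.319ms (2/5)
2. 255.319ms @ 2/5 + 255.319ms (2/5)
3. 510.638ms @ 4/5 + 255.319ms (2/5)
4. 765.957ms @ 6/5 + 255.319ms (2/5)
5. 1021.277ms @ 8/5 + 255.319ms (2/5)
6. 1276.596ms @ 2 + 1117.021ms (7/4)
7. 2393.617ms @ 15/4 + 159.574ms (1/4)
8. 2553.191ms @ 4 + 255.319ms (2/5)
9. 2808.511ms @ 22/5 + 255.319ms (2/5)
10. 3063.83ms @ 24/5 + 255.319ms (2/5)
11. 3319.149ms @ 26/5 + 255.319ms (2/5)
12. 3574.468ms @ 28/5 + 255.319ms (2/5)
13. 3829.787ms @ 6 + 1276.596ms (2)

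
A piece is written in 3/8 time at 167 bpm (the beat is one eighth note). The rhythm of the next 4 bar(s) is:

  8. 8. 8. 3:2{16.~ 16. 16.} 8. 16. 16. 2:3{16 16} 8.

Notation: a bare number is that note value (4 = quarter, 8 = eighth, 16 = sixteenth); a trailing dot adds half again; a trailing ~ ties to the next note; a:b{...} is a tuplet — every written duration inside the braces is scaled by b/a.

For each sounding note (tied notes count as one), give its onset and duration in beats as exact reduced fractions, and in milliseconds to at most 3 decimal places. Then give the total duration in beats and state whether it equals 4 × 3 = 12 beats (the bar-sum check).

1) 0.0ms=0b +538.922ms=3/2b
2) 538.922ms=3/2b +538.922ms=3/2b
3) 1077.844ms=3b +538.922ms=3/2b
4) 1616.766ms=9/2b +359.281ms=1b
5) 1976.048ms=11/2b +179.641ms=1/2b
6) 2155.689ms=6b +538.922ms=3/2b
7) 2694.611ms=15/2b +269.461ms=3/4b
8) 2964.072ms=33/4b +269.461ms=3/4b
9) 3233.533ms=9b +269.461ms=3/4b
10) 3502.994ms=39/4b +269.461ms=3/4b
11) 3772.455ms=21/2b +538.922ms=3/2b
Σ=12b of 12 (167bpm 3/8) — PASS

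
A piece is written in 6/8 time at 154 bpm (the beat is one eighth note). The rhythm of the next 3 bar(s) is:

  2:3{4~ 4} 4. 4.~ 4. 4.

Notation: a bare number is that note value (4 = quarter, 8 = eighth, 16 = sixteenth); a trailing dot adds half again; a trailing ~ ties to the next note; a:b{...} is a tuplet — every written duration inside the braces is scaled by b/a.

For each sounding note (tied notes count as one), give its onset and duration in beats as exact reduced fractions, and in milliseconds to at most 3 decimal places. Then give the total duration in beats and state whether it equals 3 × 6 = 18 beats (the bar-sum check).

1) 0.0ms=0b +2337.662ms=6b
2) 2337.662ms=6b +1168.831ms=3b
3) 3506.494ms=9b +2337.662ms=6b
4) 5844.156ms=15b +1168.831ms=3b
Σ=18b of 18 (154bpm 6/8) — PASS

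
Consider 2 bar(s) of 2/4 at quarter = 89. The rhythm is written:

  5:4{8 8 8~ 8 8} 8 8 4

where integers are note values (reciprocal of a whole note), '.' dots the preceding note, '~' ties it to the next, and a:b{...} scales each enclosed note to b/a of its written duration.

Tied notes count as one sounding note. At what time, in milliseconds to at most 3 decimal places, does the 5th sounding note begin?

1. 0.0ms @ 0 + 269.663ms (2/5)
2. 269.663ms @ 2/5 + 269.663ms (2/5)
3. 539.326ms @ 4/5 + 539.326ms (4/5)
4. 1078.652ms @ 8/5 + 269.663ms (2/5)
5. 1348.315ms @ 2 + 337.079ms (1/2)
6. 1685.393ms @ 5/2 + 337.079ms (1/2)
7. 2022.472ms @ 3 + 674.157ms (1)

note 5 onset = 2b = 1348.315ms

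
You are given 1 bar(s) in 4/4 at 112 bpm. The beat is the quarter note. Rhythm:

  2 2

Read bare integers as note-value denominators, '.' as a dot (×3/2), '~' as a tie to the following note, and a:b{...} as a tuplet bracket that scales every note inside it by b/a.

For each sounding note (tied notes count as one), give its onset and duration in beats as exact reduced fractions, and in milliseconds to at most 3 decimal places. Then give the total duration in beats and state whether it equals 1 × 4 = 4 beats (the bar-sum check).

1) 0.0ms=0b +1071.429ms=2b
2) 1071.429ms=2b +1071.429ms=2b
Σ=4b of 4 (112bpm 4/4) — PASS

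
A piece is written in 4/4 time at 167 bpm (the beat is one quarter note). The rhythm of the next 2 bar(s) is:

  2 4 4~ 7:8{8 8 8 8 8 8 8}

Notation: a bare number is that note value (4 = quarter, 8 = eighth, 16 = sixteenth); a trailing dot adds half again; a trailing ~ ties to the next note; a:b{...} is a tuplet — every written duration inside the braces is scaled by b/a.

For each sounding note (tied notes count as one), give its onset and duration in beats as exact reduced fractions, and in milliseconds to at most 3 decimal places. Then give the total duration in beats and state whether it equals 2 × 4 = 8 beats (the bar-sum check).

1) 0.0ms=0b +718.563ms=2b
2) 718.563ms=2b +359.281ms=1b
3) 1077.844ms=3b +564.585ms=11/7b
4) 1642.429ms=32/7b +205.304ms=4/7b
5) 1847.733ms=36/7b +205.304ms=4/7b
6) 2053.037ms=40/7b +205.304ms=4/7b
7) 2258.34ms=44/7b +205.304ms=4/7b
8) 2463.644ms=48/7b +205.304ms=4/7b
9) 2668.948ms=52/7b +205.304ms=4/7b
Σ=8b of 8 (167bpm 4/4) — PASS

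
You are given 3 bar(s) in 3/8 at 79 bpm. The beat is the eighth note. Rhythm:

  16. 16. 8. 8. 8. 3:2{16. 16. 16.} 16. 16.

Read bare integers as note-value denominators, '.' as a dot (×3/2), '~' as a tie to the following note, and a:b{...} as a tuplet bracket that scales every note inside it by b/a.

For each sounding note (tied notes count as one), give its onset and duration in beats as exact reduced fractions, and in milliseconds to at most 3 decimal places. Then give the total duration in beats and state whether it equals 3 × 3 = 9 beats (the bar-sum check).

1) 0.0ms=0b +569.62ms=3/4b
2) 569.62ms=3/4b +569.62ms=3/4b
3) 1139.241ms=3/2b +1139.241ms=3/2b
4) 2278.481ms=3b +1139.241ms=3/2b
5) 3417.722ms=9/2b +1139.241ms=3/2b
6) 4556.962ms=6b +379.747ms=1/2b
7) 4936.709ms=13/2b +379.747ms=1/2b
8) 5316.456ms=7b +379.747ms=1/2b
9) 5696.203ms=15/2b +569.62ms=3/4b
10) 6265.823ms=33/4b +569.62ms=3/4b
Σ=9b of 9 (79bpm 3/8) — PASS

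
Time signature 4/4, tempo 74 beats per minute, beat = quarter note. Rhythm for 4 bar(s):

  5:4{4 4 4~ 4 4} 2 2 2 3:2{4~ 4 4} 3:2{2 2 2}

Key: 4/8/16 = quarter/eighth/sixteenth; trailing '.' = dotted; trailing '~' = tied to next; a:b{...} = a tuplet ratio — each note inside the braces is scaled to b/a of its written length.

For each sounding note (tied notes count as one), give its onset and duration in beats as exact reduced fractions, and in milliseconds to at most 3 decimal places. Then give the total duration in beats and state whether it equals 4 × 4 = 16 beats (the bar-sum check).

1) 0.0ms=0b +648.649ms=4/5b
2) 648.649ms=4/5b +648.649ms=4/5b
3) 1297.297ms=8/5b +1297.297ms=8/5b
4) 2594.595ms=16/5b +648.649ms=4/5b
5) 3243.243ms=4b +1621.622ms=2b
6) 4864.865ms=6b +1621.622ms=2b
7) 6486.486ms=8b +1621.622ms=2b
8) 8108.108ms=10b +1081.081ms=4/3b
9) 9189.189ms=34/3b +540.541ms=2/3b
10) 9729.73ms=12b +1081.081ms=4/3b
11) 10810.811ms=40/3b +1081.081ms=4/3b
12) 11891.892ms=44/3b +1081.081ms=4/3b
Σ=16b of 16 (74bpm 4/4) — PASS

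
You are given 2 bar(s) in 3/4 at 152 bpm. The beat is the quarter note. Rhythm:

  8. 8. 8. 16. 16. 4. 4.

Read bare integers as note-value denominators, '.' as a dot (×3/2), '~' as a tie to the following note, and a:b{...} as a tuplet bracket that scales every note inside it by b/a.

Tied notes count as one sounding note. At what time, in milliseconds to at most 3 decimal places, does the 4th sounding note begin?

1. 0.0ms @ 0 + 296.053ms (3/4)
2. 296.053ms @ 3/4 + 296.053ms (3/4)
3. 592.105ms @ 3/2 + 296.053ms (3/4)
4. 888.158ms @ 9/4 + 148.026ms (3/8)
5. 1036.184ms @ 21/8 + 148.026ms (3/8)
6. 1184.211ms @ 3 + 592.105ms (3/2)
7. 1776.316ms @ 9/2 + 592.105ms (3/2)

note 4 onset = 9/4b = 888.158ms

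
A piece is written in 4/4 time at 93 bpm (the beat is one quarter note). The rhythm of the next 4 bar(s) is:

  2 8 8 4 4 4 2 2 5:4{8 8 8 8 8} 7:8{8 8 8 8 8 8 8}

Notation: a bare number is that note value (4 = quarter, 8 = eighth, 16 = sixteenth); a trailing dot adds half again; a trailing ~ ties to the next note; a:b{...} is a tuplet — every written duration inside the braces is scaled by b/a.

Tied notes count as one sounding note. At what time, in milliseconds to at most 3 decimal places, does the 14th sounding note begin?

1. 0.0ms @ 0 + 1290.323ms (2)
2. 1290.323ms @ 2 + 322.581ms (1/2)
3. 1612.903ms @ 5/2 + 322.581ms (1/2)
4. 1935.484ms @ 3 + 645.161ms (1)
5. 2580.645ms @ 4 + 645.161ms (1)
6. 3225.806ms @ 5 + 645.161ms (1)
7. 3870.968ms @ 6 + 1290.323ms (2)
8. 5161.29ms @ 8 + 1290.323ms (2)
9. 6451.613ms @ 10 + 258.065ms (2/5)
10. 6709.677ms @ 52/5 + 258.065ms (2/5)
11. 6967.742ms @ 54/5 + 258.065ms (2/5)
12. 7225.806ms @ 56/5 + 258.065ms (2/5)
13. 7483.871ms @ 58/5 + 258.065ms (2/5)
14. 7741.935ms @ 12 + 368.664ms (4/7)
15. 8110.599ms @ 88/7 + 368.664ms (4/7)
16. 8479.263ms @ 92/7 + 368.664ms (4/7)
17. 8847.926ms @ 96/7 + 368.664ms (4/7)
18. 9216.59ms @ 100/7 + 368.664ms (4/7)
19. 9585.253ms @ 104/7 + 368.664ms (4/7)
20. 9953.917ms @ 108/7 + 368.664ms (4/7)

note 14 onset = 12b = 7741.935ms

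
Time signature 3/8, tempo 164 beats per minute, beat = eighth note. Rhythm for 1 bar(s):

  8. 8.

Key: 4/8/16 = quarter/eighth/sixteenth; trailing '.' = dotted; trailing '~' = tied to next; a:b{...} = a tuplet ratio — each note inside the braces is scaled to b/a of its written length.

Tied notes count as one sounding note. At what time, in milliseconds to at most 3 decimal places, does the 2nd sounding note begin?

1. 0.0ms @ 0 + 548.78ms (3/2)
2. 548.78ms @ 3/2 + 548.78ms (3/2)

note 2 onset = 3/2b = 548.78ms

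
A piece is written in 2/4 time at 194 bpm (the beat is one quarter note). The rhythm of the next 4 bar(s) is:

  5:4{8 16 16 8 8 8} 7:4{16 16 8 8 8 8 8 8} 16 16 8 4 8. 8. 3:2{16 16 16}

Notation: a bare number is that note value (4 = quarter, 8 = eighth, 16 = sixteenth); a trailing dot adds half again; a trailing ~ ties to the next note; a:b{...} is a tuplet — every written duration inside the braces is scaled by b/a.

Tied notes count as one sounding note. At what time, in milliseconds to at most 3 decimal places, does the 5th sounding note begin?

note 5 onset = 6/5b = 371.134ms

1. 0.0ms @ 0 + 123.711ms (2/5)
2. 123.711ms @ 2/5 + 61.856ms (1/5)
3. 185.567ms @ 3/5 + 61.856ms (1/5)
4. 247.423ms @ 4/5 + 123.711ms (2/5)
5. 371.134ms @ 6/5 + 123.711ms (2/5)
6. 494.845ms @ 8/5 + 123.711ms (2/5)
7. 618.557ms @ 2 + 44.183ms (1/7)
8. 662.739ms @ 15/7 + 44.183ms (1/7)
9. 706.922ms @ 16/7 + 88.365ms (2/7)
10. 795.287ms @ 18/7 + 88.365ms (2/7)
11. 883.652ms @ 20/7 + 88.365ms (2/7)
12. 972.018ms @ 22/7 + 88.365ms (2/7)
13. 1060.383ms @ 24/7 + 88.365ms (2/7)
14. 1148.748ms @ 26/7 + 88.365ms (2/7)
15. 1237.113ms @ 4 + 77.32ms (1/4)
16. 1314.433ms @ 17/4 + 77.32ms (1/4)
17. 1391.753ms @ 9/2 + 154.639ms (1/2)
18. 1546.392ms @ 5 + 309.278ms (1)
19. 1855.67ms @ 6 + 231.959ms (3/4)
20. 2087.629ms @ 27/4 + 231.959ms (3/4)
21. 2319.588ms @ 15/2 + 51.546ms (1/6)
22. 2371.134ms @ 23/3 + 51.546ms (1/6)
23. 2422.68ms @ 47/6 + 51.546ms (1/6)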